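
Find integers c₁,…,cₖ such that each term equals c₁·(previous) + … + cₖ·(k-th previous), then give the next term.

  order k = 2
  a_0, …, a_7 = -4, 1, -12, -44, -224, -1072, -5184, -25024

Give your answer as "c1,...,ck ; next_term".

4,4 ; -120832

  a_2 = 4·1 + 4·-4 = -12
  a_3 = 4·-12 + 4·1 = -44
  a_4 = 4·-44 + 4·-12 = -224
  a_5 = 4·-224 + 4·-44 = -1072
  a_6 = 4·-1072 + 4·-224 = -5184
  a_7 = 4·-5184 + 4·-1072 = -25024
  a_8 = 4·-25024 + 4·-5184 = -120832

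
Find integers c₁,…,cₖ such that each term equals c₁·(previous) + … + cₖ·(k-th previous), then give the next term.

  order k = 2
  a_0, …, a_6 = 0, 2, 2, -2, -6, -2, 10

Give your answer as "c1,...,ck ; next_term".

1,-2 ; 14

  a_2 = 1·2 + -2·0 = 2
  a_3 = 1·2 + -2·2 = -2
  a_4 = 1·-2 + -2·2 = -6
  a_5 = 1·-6 + -2·-2 = -2
  a_6 = 1·-2 + -2·-6 = 10
  a_7 = 1·10 + -2·-2 = 14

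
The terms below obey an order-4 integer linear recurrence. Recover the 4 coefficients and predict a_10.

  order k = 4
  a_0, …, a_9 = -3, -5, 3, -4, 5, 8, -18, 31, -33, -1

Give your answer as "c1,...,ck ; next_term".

-1,0,1,-2 ; 68

  a_4 = -1·-4 + 0·3 + 1·-5 + -2·-3 = 5
  a_5 = -1·5 + 0·-4 + 1·3 + -2·-5 = 8
  a_6 = -1·8 + 0·5 + 1·-4 + -2·3 = -18
  a_7 = -1·-18 + 0·8 + 1·5 + -2·-4 = 31
  a_8 = -1·31 + 0·-18 + 1·8 + -2·5 = -33
  a_9 = -1·-33 + 0·31 + 1·-18 + -2·8 = -1
  a_10 = -1·-1 + 0·-33 + 1·31 + -2·-18 = 68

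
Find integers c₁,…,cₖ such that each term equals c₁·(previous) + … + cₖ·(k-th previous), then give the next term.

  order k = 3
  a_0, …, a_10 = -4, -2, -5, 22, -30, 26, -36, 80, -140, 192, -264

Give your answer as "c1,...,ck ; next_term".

-2,-2,-2 ; 424

  a_3 = -2·-5 + -2·-2 + -2·-4 = 22
  a_4 = -2·22 + -2·-5 + -2·-2 = -30
  a_5 = -2·-30 + -2·22 + -2·-5 = 26
  a_6 = -2·26 + -2·-30 + -2·22 = -36
  a_7 = -2·-36 + -2·26 + -2·-30 = 80
  a_8 = -2·80 + -2·-36 + -2·26 = -140
  a_9 = -2·-140 + -2·80 + -2·-36 = 192
  a_10 = -2·192 + -2·-140 + -2·80 = -264
  a_11 = -2·-264 + -2·192 + -2·-140 = 424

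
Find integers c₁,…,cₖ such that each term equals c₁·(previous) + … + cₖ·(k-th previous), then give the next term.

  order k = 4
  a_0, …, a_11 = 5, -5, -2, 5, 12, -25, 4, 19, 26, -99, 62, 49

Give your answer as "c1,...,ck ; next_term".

-1,-1,-1,2 ; 40

  a_4 = -1·5 + -1·-2 + -1·-5 + 2·5 = 12
  a_5 = -1·12 + -1·5 + -1·-2 + 2·-5 = -25
  a_6 = -1·-25 + -1·12 + -1·5 + 2·-2 = 4
  a_7 = -1·4 + -1·-25 + -1·12 + 2·5 = 19
  a_8 = -1·19 + -1·4 + -1·-25 + 2·12 = 26
  a_9 = -1·26 + -1·19 + -1·4 + 2·-25 = -99
  a_10 = -1·-99 + -1·26 + -1·19 + 2·4 = 62
  a_11 = -1·62 + -1·-99 + -1·26 + 2·19 = 49
  a_12 = -1·49 + -1·62 + -1·-99 + 2·26 = 40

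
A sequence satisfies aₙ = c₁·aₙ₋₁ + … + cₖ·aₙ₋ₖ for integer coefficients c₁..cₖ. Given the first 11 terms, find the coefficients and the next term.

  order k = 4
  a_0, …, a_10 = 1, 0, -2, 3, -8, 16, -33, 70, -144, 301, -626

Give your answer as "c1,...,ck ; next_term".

  a_4 = -1·3 + 2·-2 + -1·0 + -1·1 = -8
  a_5 = -1·-8 + 2·3 + -1·-2 + -1·0 = 16
  a_6 = -1·16 + 2·-8 + -1·3 + -1·-2 = -33
  a_7 = -1·-33 + 2·16 + -1·-8 + -1·3 = 70
  a_8 = -1·70 + 2·-33 + -1·16 + -1·-8 = -144
  a_9 = -1·-144 + 2·70 + -1·-33 + -1·16 = 301
  a_10 = -1·301 + 2·-144 + -1·70 + -1·-33 = -626
  a_11 = -1·-626 + 2·301 + -1·-144 + -1·70 = 1302

-1,2,-1,-1 ; 1302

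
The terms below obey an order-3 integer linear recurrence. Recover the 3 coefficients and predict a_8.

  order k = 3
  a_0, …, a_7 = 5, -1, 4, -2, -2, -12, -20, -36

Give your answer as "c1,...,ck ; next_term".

2,0,-2 ; -48

  a_3 = 2·4 + 0·-1 + -2·5 = -2
  a_4 = 2·-2 + 0·4 + -2·-1 = -2
  a_5 = 2·-2 + 0·-2 + -2·4 = -12
  a_6 = 2·-12 + 0·-2 + -2·-2 = -20
  a_7 = 2·-20 + 0·-12 + -2·-2 = -36
  a_8 = 2·-36 + 0·-20 + -2·-12 = -48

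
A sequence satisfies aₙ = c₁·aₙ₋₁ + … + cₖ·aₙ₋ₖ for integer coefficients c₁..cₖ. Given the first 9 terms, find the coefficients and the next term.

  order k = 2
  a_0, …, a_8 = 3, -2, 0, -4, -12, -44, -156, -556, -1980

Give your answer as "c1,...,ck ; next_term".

  a_2 = 3·-2 + 2·3 = 0
  a_3 = 3·0 + 2·-2 = -4
  a_4 = 3·-4 + 2·0 = -12
  a_5 = 3·-12 + 2·-4 = -44
  a_6 = 3·-44 + 2·-12 = -156
  a_7 = 3·-156 + 2·-44 = -556
  a_8 = 3·-556 + 2·-156 = -1980
  a_9 = 3·-1980 + 2·-556 = -7052

3,2 ; -7052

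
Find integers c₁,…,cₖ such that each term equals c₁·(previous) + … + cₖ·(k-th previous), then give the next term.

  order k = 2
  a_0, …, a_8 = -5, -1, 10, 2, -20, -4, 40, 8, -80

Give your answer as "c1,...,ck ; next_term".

0,-2 ; -16

  a_2 = 0·-1 + -2·-5 = 10
  a_3 = 0·10 + -2·-1 = 2
  a_4 = 0·2 + -2·10 = -20
  a_5 = 0·-20 + -2·2 = -4
  a_6 = 0·-4 + -2·-20 = 40
  a_7 = 0·40 + -2·-4 = 8
  a_8 = 0·8 + -2·40 = -80
  a_9 = 0·-80 + -2·8 = -16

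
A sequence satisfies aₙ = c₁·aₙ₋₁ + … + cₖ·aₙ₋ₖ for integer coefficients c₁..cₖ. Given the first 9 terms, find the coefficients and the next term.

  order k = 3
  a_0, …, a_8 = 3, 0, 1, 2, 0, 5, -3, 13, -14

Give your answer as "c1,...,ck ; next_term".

  a_3 = -1·1 + 2·0 + 1·3 = 2
  a_4 = -1·2 + 2·1 + 1·0 = 0
  a_5 = -1·0 + 2·2 + 1·1 = 5
  a_6 = -1·5 + 2·0 + 1·2 = -3
  a_7 = -1·-3 + 2·5 + 1·0 = 13
  a_8 = -1·13 + 2·-3 + 1·5 = -14
  a_9 = -1·-14 + 2·13 + 1·-3 = 37

-1,2,1 ; 37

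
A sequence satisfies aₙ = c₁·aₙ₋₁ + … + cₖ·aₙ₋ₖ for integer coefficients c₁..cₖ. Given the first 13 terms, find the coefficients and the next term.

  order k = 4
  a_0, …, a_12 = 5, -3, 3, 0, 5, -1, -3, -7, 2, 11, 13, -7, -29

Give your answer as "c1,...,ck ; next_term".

  a_4 = 1·0 + -1·3 + -1·-3 + 1·5 = 5
  a_5 = 1·5 + -1·0 + -1·3 + 1·-3 = -1
  a_6 = 1·-1 + -1·5 + -1·0 + 1·3 = -3
  a_7 = 1·-3 + -1·-1 + -1·5 + 1·0 = -7
  a_8 = 1·-7 + -1·-3 + -1·-1 + 1·5 = 2
  a_9 = 1·2 + -1·-7 + -1·-3 + 1·-1 = 11
  a_10 = 1·11 + -1·2 + -1·-7 + 1·-3 = 13
  a_11 = 1·13 + -1·11 + -1·2 + 1·-7 = -7
  a_12 = 1·-7 + -1·13 + -1·11 + 1·2 = -29
  a_13 = 1·-29 + -1·-7 + -1·13 + 1·11 = -24

1,-1,-1,1 ; -24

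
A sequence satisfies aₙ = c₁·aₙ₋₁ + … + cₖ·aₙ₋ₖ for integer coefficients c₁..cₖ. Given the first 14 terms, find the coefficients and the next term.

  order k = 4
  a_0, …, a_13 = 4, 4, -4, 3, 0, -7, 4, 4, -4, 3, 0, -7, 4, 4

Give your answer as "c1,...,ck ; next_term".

  a_4 = 0·3 + -1·-4 + 0·4 + -1·4 = 0
  a_5 = 0·0 + -1·3 + 0·-4 + -1·4 = -7
  a_6 = 0·-7 + -1·0 + 0·3 + -1·-4 = 4
  a_7 = 0·4 + -1·-7 + 0·0 + -1·3 = 4
  a_8 = 0·4 + -1·4 + 0·-7 + -1·0 = -4
  a_9 = 0·-4 + -1·4 + 0·4 + -1·-7 = 3
  a_10 = 0·3 + -1·-4 + 0·4 + -1·4 = 0
  a_11 = 0·0 + -1·3 + 0·-4 + -1·4 = -7
  a_12 = 0·-7 + -1·0 + 0·3 + -1·-4 = 4
  a_13 = 0·4 + -1·-7 + 0·0 + -1·3 = 4
  a_14 = 0·4 + -1·4 + 0·-7 + -1·0 = -4

0,-1,0,-1 ; -4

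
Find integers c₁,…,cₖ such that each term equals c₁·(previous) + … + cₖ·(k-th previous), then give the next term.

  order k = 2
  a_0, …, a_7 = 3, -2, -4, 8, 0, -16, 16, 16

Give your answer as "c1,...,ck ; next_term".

  a_2 = -1·-2 + -2·3 = -4
  a_3 = -1·-4 + -2·-2 = 8
  a_4 = -1·8 + -2·-4 = 0
  a_5 = -1·0 + -2·8 = -16
  a_6 = -1·-16 + -2·0 = 16
  a_7 = -1·16 + -2·-16 = 16
  a_8 = -1·16 + -2·16 = -48

-1,-2 ; -48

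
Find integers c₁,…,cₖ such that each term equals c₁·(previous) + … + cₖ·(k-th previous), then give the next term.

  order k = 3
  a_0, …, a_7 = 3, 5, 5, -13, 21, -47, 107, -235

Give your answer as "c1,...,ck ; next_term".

-2,0,-1 ; 517

  a_3 = -2·5 + 0·5 + -1·3 = -13
  a_4 = -2·-13 + 0·5 + -1·5 = 21
  a_5 = -2·21 + 0·-13 + -1·5 = -47
  a_6 = -2·-47 + 0·21 + -1·-13 = 107
  a_7 = -2·107 + 0·-47 + -1·21 = -235
  a_8 = -2·-235 + 0·107 + -1·-47 = 517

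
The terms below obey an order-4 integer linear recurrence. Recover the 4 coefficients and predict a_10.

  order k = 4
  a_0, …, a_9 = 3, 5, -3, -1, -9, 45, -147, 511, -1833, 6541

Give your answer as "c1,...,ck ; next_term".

-3,1,-3,2 ; -23283

  a_4 = -3·-1 + 1·-3 + -3·5 + 2·3 = -9
  a_5 = -3·-9 + 1·-1 + -3·-3 + 2·5 = 45
  a_6 = -3·45 + 1·-9 + -3·-1 + 2·-3 = -147
  a_7 = -3·-147 + 1·45 + -3·-9 + 2·-1 = 511
  a_8 = -3·511 + 1·-147 + -3·45 + 2·-9 = -1833
  a_9 = -3·-1833 + 1·511 + -3·-147 + 2·45 = 6541
  a_10 = -3·6541 + 1·-1833 + -3·511 + 2·-147 = -23283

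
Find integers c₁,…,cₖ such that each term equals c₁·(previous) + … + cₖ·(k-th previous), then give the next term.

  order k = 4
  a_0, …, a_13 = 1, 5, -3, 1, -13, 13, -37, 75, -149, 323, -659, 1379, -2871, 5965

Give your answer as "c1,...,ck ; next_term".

-1,2,-1,-1 ; -12427

  a_4 = -1·1 + 2·-3 + -1·5 + -1·1 = -13
  a_5 = -1·-13 + 2·1 + -1·-3 + -1·5 = 13
  a_6 = -1·13 + 2·-13 + -1·1 + -1·-3 = -37
  a_7 = -1·-37 + 2·13 + -1·-13 + -1·1 = 75
  a_8 = -1·75 + 2·-37 + -1·13 + -1·-13 = -149
  a_9 = -1·-149 + 2·75 + -1·-37 + -1·13 = 323
  a_10 = -1·323 + 2·-149 + -1·75 + -1·-37 = -659
  a_11 = -1·-659 + 2·323 + -1·-149 + -1·75 = 1379
  a_12 = -1·1379 + 2·-659 + -1·323 + -1·-149 = -2871
  a_13 = -1·-2871 + 2·1379 + -1·-659 + -1·323 = 5965
  a_14 = -1·5965 + 2·-2871 + -1·1379 + -1·-659 = -12427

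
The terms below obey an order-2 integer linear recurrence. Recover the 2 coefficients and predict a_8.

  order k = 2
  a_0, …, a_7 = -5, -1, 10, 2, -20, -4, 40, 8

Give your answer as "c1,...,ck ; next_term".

0,-2 ; -80

  a_2 = 0·-1 + -2·-5 = 10
  a_3 = 0·10 + -2·-1 = 2
  a_4 = 0·2 + -2·10 = -20
  a_5 = 0·-20 + -2·2 = -4
  a_6 = 0·-4 + -2·-20 = 40
  a_7 = 0·40 + -2·-4 = 8
  a_8 = 0·8 + -2·40 = -80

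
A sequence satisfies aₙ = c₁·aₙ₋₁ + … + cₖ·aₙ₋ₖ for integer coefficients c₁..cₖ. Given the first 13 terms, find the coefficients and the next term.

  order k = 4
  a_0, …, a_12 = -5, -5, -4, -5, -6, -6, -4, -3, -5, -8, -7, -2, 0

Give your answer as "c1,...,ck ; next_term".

  a_4 = 1·-5 + -1·-4 + 0·-5 + 1·-5 = -6
  a_5 = 1·-6 + -1·-5 + 0·-4 + 1·-5 = -6
  a_6 = 1·-6 + -1·-6 + 0·-5 + 1·-4 = -4
  a_7 = 1·-4 + -1·-6 + 0·-6 + 1·-5 = -3
  a_8 = 1·-3 + -1·-4 + 0·-6 + 1·-6 = -5
  a_9 = 1·-5 + -1·-3 + 0·-4 + 1·-6 = -8
  a_10 = 1·-8 + -1·-5 + 0·-3 + 1·-4 = -7
  a_11 = 1·-7 + -1·-8 + 0·-5 + 1·-3 = -2
  a_12 = 1·-2 + -1·-7 + 0·-8 + 1·-5 = 0
  a_13 = 1·0 + -1·-2 + 0·-7 + 1·-8 = -6

1,-1,0,1 ; -6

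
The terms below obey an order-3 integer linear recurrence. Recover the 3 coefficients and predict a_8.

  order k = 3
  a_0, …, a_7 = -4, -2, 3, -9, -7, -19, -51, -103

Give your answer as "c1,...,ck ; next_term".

  a_3 = 1·3 + 2·-2 + 2·-4 = -9
  a_4 = 1·-9 + 2·3 + 2·-2 = -7
  a_5 = 1·-7 + 2·-9 + 2·3 = -19
  a_6 = 1·-19 + 2·-7 + 2·-9 = -51
  a_7 = 1·-51 + 2·-19 + 2·-7 = -103
  a_8 = 1·-103 + 2·-51 + 2·-19 = -243

1,2,2 ; -243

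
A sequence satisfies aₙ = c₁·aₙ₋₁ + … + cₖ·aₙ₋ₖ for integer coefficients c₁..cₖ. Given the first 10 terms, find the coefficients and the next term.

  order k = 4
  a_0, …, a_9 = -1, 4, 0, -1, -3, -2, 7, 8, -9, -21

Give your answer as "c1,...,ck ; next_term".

  a_4 = 0·-1 + -2·0 + -1·4 + -1·-1 = -3
  a_5 = 0·-3 + -2·-1 + -1·0 + -1·4 = -2
  a_6 = 0·-2 + -2·-3 + -1·-1 + -1·0 = 7
  a_7 = 0·7 + -2·-2 + -1·-3 + -1·-1 = 8
  a_8 = 0·8 + -2·7 + -1·-2 + -1·-3 = -9
  a_9 = 0·-9 + -2·8 + -1·7 + -1·-2 = -21
  a_10 = 0·-21 + -2·-9 + -1·8 + -1·7 = 3

0,-2,-1,-1 ; 3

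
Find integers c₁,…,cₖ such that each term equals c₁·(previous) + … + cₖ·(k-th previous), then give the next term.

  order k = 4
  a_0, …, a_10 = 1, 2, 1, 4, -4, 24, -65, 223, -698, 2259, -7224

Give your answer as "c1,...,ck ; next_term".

-3,1,2,3 ; 23204

  a_4 = -3·4 + 1·1 + 2·2 + 3·1 = -4
  a_5 = -3·-4 + 1·4 + 2·1 + 3·2 = 24
  a_6 = -3·24 + 1·-4 + 2·4 + 3·1 = -65
  a_7 = -3·-65 + 1·24 + 2·-4 + 3·4 = 223
  a_8 = -3·223 + 1·-65 + 2·24 + 3·-4 = -698
  a_9 = -3·-698 + 1·223 + 2·-65 + 3·24 = 2259
  a_10 = -3·2259 + 1·-698 + 2·223 + 3·-65 = -7224
  a_11 = -3·-7224 + 1·2259 + 2·-698 + 3·223 = 23204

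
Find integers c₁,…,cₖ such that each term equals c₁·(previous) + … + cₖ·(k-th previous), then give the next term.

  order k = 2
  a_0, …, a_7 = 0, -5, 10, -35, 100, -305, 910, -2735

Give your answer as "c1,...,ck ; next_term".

-2,3 ; 8200

  a_2 = -2·-5 + 3·0 = 10
  a_3 = -2·10 + 3·-5 = -35
  a_4 = -2·-35 + 3·10 = 100
  a_5 = -2·100 + 3·-35 = -305
  a_6 = -2·-305 + 3·100 = 910
  a_7 = -2·910 + 3·-305 = -2735
  a_8 = -2·-2735 + 3·910 = 8200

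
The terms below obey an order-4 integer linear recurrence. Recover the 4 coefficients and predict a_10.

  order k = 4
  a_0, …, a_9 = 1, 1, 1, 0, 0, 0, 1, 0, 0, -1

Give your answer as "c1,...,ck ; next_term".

0,0,-1,1 ; 1

  a_4 = 0·0 + 0·1 + -1·1 + 1·1 = 0
  a_5 = 0·0 + 0·0 + -1·1 + 1·1 = 0
  a_6 = 0·0 + 0·0 + -1·0 + 1·1 = 1
  a_7 = 0·1 + 0·0 + -1·0 + 1·0 = 0
  a_8 = 0·0 + 0·1 + -1·0 + 1·0 = 0
  a_9 = 0·0 + 0·0 + -1·1 + 1·0 = -1
  a_10 = 0·-1 + 0·0 + -1·0 + 1·1 = 1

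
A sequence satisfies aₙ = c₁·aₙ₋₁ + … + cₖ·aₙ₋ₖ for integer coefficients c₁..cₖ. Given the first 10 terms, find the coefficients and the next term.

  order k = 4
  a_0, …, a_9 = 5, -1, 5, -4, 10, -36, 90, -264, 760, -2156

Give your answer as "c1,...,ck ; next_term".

-2,2,-2,-2 ; 6180

  a_4 = -2·-4 + 2·5 + -2·-1 + -2·5 = 10
  a_5 = -2·10 + 2·-4 + -2·5 + -2·-1 = -36
  a_6 = -2·-36 + 2·10 + -2·-4 + -2·5 = 90
  a_7 = -2·90 + 2·-36 + -2·10 + -2·-4 = -264
  a_8 = -2·-264 + 2·90 + -2·-36 + -2·10 = 760
  a_9 = -2·760 + 2·-264 + -2·90 + -2·-36 = -2156
  a_10 = -2·-2156 + 2·760 + -2·-264 + -2·90 = 6180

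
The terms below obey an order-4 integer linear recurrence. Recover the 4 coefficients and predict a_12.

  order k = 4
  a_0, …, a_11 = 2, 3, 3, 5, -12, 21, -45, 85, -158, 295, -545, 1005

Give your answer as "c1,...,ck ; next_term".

-2,0,0,-1 ; -1852

  a_4 = -2·5 + 0·3 + 0·3 + -1·2 = -12
  a_5 = -2·-12 + 0·5 + 0·3 + -1·3 = 21
  a_6 = -2·21 + 0·-12 + 0·5 + -1·3 = -45
  a_7 = -2·-45 + 0·21 + 0·-12 + -1·5 = 85
  a_8 = -2·85 + 0·-45 + 0·21 + -1·-12 = -158
  a_9 = -2·-158 + 0·85 + 0·-45 + -1·21 = 295
  a_10 = -2·295 + 0·-158 + 0·85 + -1·-45 = -545
  a_11 = -2·-545 + 0·295 + 0·-158 + -1·85 = 1005
  a_12 = -2·1005 + 0·-545 + 0·295 + -1·-158 = -1852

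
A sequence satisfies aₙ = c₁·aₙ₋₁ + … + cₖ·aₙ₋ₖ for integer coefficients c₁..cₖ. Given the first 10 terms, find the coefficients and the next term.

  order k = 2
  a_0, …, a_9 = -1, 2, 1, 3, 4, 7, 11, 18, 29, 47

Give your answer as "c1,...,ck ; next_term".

1,1 ; 76

  a_2 = 1·2 + 1·-1 = 1
  a_3 = 1·1 + 1·2 = 3
  a_4 = 1·3 + 1·1 = 4
  a_5 = 1·4 + 1·3 = 7
  a_6 = 1·7 + 1·4 = 11
  a_7 = 1·11 + 1·7 = 18
  a_8 = 1·18 + 1·11 = 29
  a_9 = 1·29 + 1·18 = 47
  a_10 = 1·47 + 1·29 = 76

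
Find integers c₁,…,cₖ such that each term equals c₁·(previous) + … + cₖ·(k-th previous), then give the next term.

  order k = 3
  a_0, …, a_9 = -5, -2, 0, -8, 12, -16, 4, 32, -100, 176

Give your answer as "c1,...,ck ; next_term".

-2,-1,2 ; -188

  a_3 = -2·0 + -1·-2 + 2·-5 = -8
  a_4 = -2·-8 + -1·0 + 2·-2 = 12
  a_5 = -2·12 + -1·-8 + 2·0 = -16
  a_6 = -2·-16 + -1·12 + 2·-8 = 4
  a_7 = -2·4 + -1·-16 + 2·12 = 32
  a_8 = -2·32 + -1·4 + 2·-16 = -100
  a_9 = -2·-100 + -1·32 + 2·4 = 176
  a_10 = -2·176 + -1·-100 + 2·32 = -188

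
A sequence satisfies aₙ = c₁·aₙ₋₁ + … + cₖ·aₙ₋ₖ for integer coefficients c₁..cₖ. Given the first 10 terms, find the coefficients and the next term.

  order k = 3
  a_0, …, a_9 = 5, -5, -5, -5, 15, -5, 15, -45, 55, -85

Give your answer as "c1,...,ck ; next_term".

-1,0,-2 ; 175

  a_3 = -1·-5 + 0·-5 + -2·5 = -5
  a_4 = -1·-5 + 0·-5 + -2·-5 = 15
  a_5 = -1·15 + 0·-5 + -2·-5 = -5
  a_6 = -1·-5 + 0·15 + -2·-5 = 15
  a_7 = -1·15 + 0·-5 + -2·15 = -45
  a_8 = -1·-45 + 0·15 + -2·-5 = 55
  a_9 = -1·55 + 0·-45 + -2·15 = -85
  a_10 = -1·-85 + 0·55 + -2·-45 = 175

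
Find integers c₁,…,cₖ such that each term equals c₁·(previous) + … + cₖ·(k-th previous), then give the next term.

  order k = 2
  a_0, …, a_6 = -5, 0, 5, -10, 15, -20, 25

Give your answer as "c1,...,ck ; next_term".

  a_2 = -2·0 + -1·-5 = 5
  a_3 = -2·5 + -1·0 = -10
  a_4 = -2·-10 + -1·5 = 15
  a_5 = -2·15 + -1·-10 = -20
  a_6 = -2·-20 + -1·15 = 25
  a_7 = -2·25 + -1·-20 = -30

-2,-1 ; -30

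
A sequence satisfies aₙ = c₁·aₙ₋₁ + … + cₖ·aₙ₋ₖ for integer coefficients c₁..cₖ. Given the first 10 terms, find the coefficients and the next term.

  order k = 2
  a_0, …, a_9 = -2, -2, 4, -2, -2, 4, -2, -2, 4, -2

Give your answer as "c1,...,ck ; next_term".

-1,-1 ; -2

  a_2 = -1·-2 + -1·-2 = 4
  a_3 = -1·4 + -1·-2 = -2
  a_4 = -1·-2 + -1·4 = -2
  a_5 = -1·-2 + -1·-2 = 4
  a_6 = -1·4 + -1·-2 = -2
  a_7 = -1·-2 + -1·4 = -2
  a_8 = -1·-2 + -1·-2 = 4
  a_9 = -1·4 + -1·-2 = -2
  a_10 = -1·-2 + -1·4 = -2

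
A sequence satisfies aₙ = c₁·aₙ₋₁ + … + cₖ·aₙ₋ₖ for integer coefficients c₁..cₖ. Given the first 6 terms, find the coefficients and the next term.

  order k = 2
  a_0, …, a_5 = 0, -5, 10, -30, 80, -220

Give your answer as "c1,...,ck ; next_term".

  a_2 = -2·-5 + 2·0 = 10
  a_3 = -2·10 + 2·-5 = -30
  a_4 = -2·-30 + 2·10 = 80
  a_5 = -2·80 + 2·-30 = -220
  a_6 = -2·-220 + 2·80 = 600

-2,2 ; 600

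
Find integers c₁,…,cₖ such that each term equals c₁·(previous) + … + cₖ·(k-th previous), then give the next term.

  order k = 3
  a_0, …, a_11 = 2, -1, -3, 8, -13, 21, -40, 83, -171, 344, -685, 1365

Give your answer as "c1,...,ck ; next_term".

-3,-3,-2 ; -2728

  a_3 = -3·-3 + -3·-1 + -2·2 = 8
  a_4 = -3·8 + -3·-3 + -2·-1 = -13
  a_5 = -3·-13 + -3·8 + -2·-3 = 21
  a_6 = -3·21 + -3·-13 + -2·8 = -40
  a_7 = -3·-40 + -3·21 + -2·-13 = 83
  a_8 = -3·83 + -3·-40 + -2·21 = -171
  a_9 = -3·-171 + -3·83 + -2·-40 = 344
  a_10 = -3·344 + -3·-171 + -2·83 = -685
  a_11 = -3·-685 + -3·344 + -2·-171 = 1365
  a_12 = -3·1365 + -3·-685 + -2·344 = -2728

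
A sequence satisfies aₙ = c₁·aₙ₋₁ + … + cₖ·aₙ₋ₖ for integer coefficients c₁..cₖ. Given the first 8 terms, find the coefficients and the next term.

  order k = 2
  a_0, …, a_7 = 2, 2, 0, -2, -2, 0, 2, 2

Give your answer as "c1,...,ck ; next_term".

  a_2 = 1·2 + -1·2 = 0
  a_3 = 1·0 + -1·2 = -2
  a_4 = 1·-2 + -1·0 = -2
  a_5 = 1·-2 + -1·-2 = 0
  a_6 = 1·0 + -1·-2 = 2
  a_7 = 1·2 + -1·0 = 2
  a_8 = 1·2 + -1·2 = 0

1,-1 ; 0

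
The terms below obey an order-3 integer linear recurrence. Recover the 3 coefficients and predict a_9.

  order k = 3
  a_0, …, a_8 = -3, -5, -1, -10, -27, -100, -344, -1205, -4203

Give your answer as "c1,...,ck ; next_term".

  a_3 = 3·-1 + 2·-5 + -1·-3 = -10
  a_4 = 3·-10 + 2·-1 + -1·-5 = -27
  a_5 = 3·-27 + 2·-10 + -1·-1 = -100
  a_6 = 3·-100 + 2·-27 + -1·-10 = -344
  a_7 = 3·-344 + 2·-100 + -1·-27 = -1205
  a_8 = 3·-1205 + 2·-344 + -1·-100 = -4203
  a_9 = 3·-4203 + 2·-1205 + -1·-344 = -14675

3,2,-1 ; -14675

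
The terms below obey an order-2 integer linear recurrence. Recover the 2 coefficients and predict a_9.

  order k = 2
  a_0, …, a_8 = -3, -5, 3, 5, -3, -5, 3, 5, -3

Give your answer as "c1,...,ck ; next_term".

0,-1 ; -5

  a_2 = 0·-5 + -1·-3 = 3
  a_3 = 0·3 + -1·-5 = 5
  a_4 = 0·5 + -1·3 = -3
  a_5 = 0·-3 + -1·5 = -5
  a_6 = 0·-5 + -1·-3 = 3
  a_7 = 0·3 + -1·-5 = 5
  a_8 = 0·5 + -1·3 = -3
  a_9 = 0·-3 + -1·5 = -5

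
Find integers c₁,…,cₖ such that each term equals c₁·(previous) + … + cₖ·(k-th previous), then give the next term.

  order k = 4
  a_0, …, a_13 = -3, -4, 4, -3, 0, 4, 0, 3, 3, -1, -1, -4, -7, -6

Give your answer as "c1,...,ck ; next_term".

1,0,0,-1 ; -5

  a_4 = 1·-3 + 0·4 + 0·-4 + -1·-3 = 0
  a_5 = 1·0 + 0·-3 + 0·4 + -1·-4 = 4
  a_6 = 1·4 + 0·0 + 0·-3 + -1·4 = 0
  a_7 = 1·0 + 0·4 + 0·0 + -1·-3 = 3
  a_8 = 1·3 + 0·0 + 0·4 + -1·0 = 3
  a_9 = 1·3 + 0·3 + 0·0 + -1·4 = -1
  a_10 = 1·-1 + 0·3 + 0·3 + -1·0 = -1
  a_11 = 1·-1 + 0·-1 + 0·3 + -1·3 = -4
  a_12 = 1·-4 + 0·-1 + 0·-1 + -1·3 = -7
  a_13 = 1·-7 + 0·-4 + 0·-1 + -1·-1 = -6
  a_14 = 1·-6 + 0·-7 + 0·-4 + -1·-1 = -5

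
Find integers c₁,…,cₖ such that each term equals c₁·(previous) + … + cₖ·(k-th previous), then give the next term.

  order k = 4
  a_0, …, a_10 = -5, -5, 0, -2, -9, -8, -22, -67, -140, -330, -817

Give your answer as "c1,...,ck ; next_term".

  a_4 = 2·-2 + 0·0 + 3·-5 + -2·-5 = -9
  a_5 = 2·-9 + 0·-2 + 3·0 + -2·-5 = -8
  a_6 = 2·-8 + 0·-9 + 3·-2 + -2·0 = -22
  a_7 = 2·-22 + 0·-8 + 3·-9 + -2·-2 = -67
  a_8 = 2·-67 + 0·-22 + 3·-8 + -2·-9 = -140
  a_9 = 2·-140 + 0·-67 + 3·-22 + -2·-8 = -330
  a_10 = 2·-330 + 0·-140 + 3·-67 + -2·-22 = -817
  a_11 = 2·-817 + 0·-330 + 3·-140 + -2·-67 = -1920

2,0,3,-2 ; -1920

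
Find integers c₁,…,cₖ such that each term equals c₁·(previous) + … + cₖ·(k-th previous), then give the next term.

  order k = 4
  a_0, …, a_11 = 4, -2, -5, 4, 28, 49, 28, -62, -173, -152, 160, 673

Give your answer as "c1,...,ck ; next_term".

  a_4 = 2·4 + -2·-5 + -1·-2 + 2·4 = 28
  a_5 = 2·28 + -2·4 + -1·-5 + 2·-2 = 49
  a_6 = 2·49 + -2·28 + -1·4 + 2·-5 = 28
  a_7 = 2·28 + -2·49 + -1·28 + 2·4 = -62
  a_8 = 2·-62 + -2·28 + -1·49 + 2·28 = -173
  a_9 = 2·-173 + -2·-62 + -1·28 + 2·49 = -152
  a_10 = 2·-152 + -2·-173 + -1·-62 + 2·28 = 160
  a_11 = 2·160 + -2·-152 + -1·-173 + 2·-62 = 673
  a_12 = 2·673 + -2·160 + -1·-152 + 2·-173 = 832

2,-2,-1,2 ; 832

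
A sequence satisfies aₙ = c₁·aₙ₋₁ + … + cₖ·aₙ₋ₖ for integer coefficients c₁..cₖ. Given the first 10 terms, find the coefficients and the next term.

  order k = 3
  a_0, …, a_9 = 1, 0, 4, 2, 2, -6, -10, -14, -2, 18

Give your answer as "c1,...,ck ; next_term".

  a_3 = 1·4 + 0·0 + -2·1 = 2
  a_4 = 1·2 + 0·4 + -2·0 = 2
  a_5 = 1·2 + 0·2 + -2·4 = -6
  a_6 = 1·-6 + 0·2 + -2·2 = -10
  a_7 = 1·-10 + 0·-6 + -2·2 = -14
  a_8 = 1·-14 + 0·-10 + -2·-6 = -2
  a_9 = 1·-2 + 0·-14 + -2·-10 = 18
  a_10 = 1·18 + 0·-2 + -2·-14 = 46

1,0,-2 ; 46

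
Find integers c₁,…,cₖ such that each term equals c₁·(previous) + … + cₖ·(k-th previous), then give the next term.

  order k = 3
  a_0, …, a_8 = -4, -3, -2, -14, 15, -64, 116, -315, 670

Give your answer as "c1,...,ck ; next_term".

-2,2,3 ; -1622

  a_3 = -2·-2 + 2·-3 + 3·-4 = -14
  a_4 = -2·-14 + 2·-2 + 3·-3 = 15
  a_5 = -2·15 + 2·-14 + 3·-2 = -64
  a_6 = -2·-64 + 2·15 + 3·-14 = 116
  a_7 = -2·116 + 2·-64 + 3·15 = -315
  a_8 = -2·-315 + 2·116 + 3·-64 = 670
  a_9 = -2·670 + 2·-315 + 3·116 = -1622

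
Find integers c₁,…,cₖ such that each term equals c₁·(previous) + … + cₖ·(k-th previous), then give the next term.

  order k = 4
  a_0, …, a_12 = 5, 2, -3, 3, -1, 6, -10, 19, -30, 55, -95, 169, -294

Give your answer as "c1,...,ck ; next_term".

-1,1,0,1 ; 518

  a_4 = -1·3 + 1·-3 + 0·2 + 1·5 = -1
  a_5 = -1·-1 + 1·3 + 0·-3 + 1·2 = 6
  a_6 = -1·6 + 1·-1 + 0·3 + 1·-3 = -10
  a_7 = -1·-10 + 1·6 + 0·-1 + 1·3 = 19
  a_8 = -1·19 + 1·-10 + 0·6 + 1·-1 = -30
  a_9 = -1·-30 + 1·19 + 0·-10 + 1·6 = 55
  a_10 = -1·55 + 1·-30 + 0·19 + 1·-10 = -95
  a_11 = -1·-95 + 1·55 + 0·-30 + 1·19 = 169
  a_12 = -1·169 + 1·-95 + 0·55 + 1·-30 = -294
  a_13 = -1·-294 + 1·169 + 0·-95 + 1·55 = 518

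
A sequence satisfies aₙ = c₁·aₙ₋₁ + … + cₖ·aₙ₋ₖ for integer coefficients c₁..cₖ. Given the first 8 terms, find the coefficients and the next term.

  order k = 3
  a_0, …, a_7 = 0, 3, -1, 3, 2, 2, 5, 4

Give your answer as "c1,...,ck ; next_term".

  a_3 = 0·-1 + 1·3 + 1·0 = 3
  a_4 = 0·3 + 1·-1 + 1·3 = 2
  a_5 = 0·2 + 1·3 + 1·-1 = 2
  a_6 = 0·2 + 1·2 + 1·3 = 5
  a_7 = 0·5 + 1·2 + 1·2 = 4
  a_8 = 0·4 + 1·5 + 1·2 = 7

0,1,1 ; 7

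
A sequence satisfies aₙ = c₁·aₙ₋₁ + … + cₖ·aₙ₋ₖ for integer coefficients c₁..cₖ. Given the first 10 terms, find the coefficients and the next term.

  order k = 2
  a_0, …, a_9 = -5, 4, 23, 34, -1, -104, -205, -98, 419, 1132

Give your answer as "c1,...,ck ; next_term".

  a_2 = 2·4 + -3·-5 = 23
  a_3 = 2·23 + -3·4 = 34
  a_4 = 2·34 + -3·23 = -1
  a_5 = 2·-1 + -3·34 = -104
  a_6 = 2·-104 + -3·-1 = -205
  a_7 = 2·-205 + -3·-104 = -98
  a_8 = 2·-98 + -3·-205 = 419
  a_9 = 2·419 + -3·-98 = 1132
  a_10 = 2·1132 + -3·419 = 1007

2,-3 ; 1007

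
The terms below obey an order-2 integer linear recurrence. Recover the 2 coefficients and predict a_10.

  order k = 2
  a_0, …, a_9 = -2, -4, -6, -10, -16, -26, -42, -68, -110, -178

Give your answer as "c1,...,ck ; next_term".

1,1 ; -288

  a_2 = 1·-4 + 1·-2 = -6
  a_3 = 1·-6 + 1·-4 = -10
  a_4 = 1·-10 + 1·-6 = -16
  a_5 = 1·-16 + 1·-10 = -26
  a_6 = 1·-26 + 1·-16 = -42
  a_7 = 1·-42 + 1·-26 = -68
  a_8 = 1·-68 + 1·-42 = -110
  a_9 = 1·-110 + 1·-68 = -178
  a_10 = 1·-178 + 1·-110 = -288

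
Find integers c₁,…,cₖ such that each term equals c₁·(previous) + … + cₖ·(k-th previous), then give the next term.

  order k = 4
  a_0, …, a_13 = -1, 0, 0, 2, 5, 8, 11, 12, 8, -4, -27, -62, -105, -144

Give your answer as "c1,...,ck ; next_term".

  a_4 = 2·2 + -1·0 + 0·0 + -1·-1 = 5
  a_5 = 2·5 + -1·2 + 0·0 + -1·0 = 8
  a_6 = 2·8 + -1·5 + 0·2 + -1·0 = 11
  a_7 = 2·11 + -1·8 + 0·5 + -1·2 = 12
  a_8 = 2·12 + -1·11 + 0·8 + -1·5 = 8
  a_9 = 2·8 + -1·12 + 0·11 + -1·8 = -4
  a_10 = 2·-4 + -1·8 + 0·12 + -1·11 = -27
  a_11 = 2·-27 + -1·-4 + 0·8 + -1·12 = -62
  a_12 = 2·-62 + -1·-27 + 0·-4 + -1·8 = -105
  a_13 = 2·-105 + -1·-62 + 0·-27 + -1·-4 = -144
  a_14 = 2·-144 + -1·-105 + 0·-62 + -1·-27 = -156

2,-1,0,-1 ; -156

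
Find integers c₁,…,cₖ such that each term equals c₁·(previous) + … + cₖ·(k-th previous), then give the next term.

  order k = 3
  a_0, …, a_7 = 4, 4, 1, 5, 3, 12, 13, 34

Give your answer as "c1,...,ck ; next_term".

1,2,-1 ; 48

  a_3 = 1·1 + 2·4 + -1·4 = 5
  a_4 = 1·5 + 2·1 + -1·4 = 3
  a_5 = 1·3 + 2·5 + -1·1 = 12
  a_6 = 1·12 + 2·3 + -1·5 = 13
  a_7 = 1·13 + 2·12 + -1·3 = 34
  a_8 = 1·34 + 2·13 + -1·12 = 48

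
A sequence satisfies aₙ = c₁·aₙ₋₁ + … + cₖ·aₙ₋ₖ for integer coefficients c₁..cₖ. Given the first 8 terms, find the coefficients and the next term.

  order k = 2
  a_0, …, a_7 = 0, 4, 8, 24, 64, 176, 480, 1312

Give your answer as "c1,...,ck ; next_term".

2,2 ; 3584

  a_2 = 2·4 + 2·0 = 8
  a_3 = 2·8 + 2·4 = 24
  a_4 = 2·24 + 2·8 = 64
  a_5 = 2·64 + 2·24 = 176
  a_6 = 2·176 + 2·64 = 480
  a_7 = 2·480 + 2·176 = 1312
  a_8 = 2·1312 + 2·480 = 3584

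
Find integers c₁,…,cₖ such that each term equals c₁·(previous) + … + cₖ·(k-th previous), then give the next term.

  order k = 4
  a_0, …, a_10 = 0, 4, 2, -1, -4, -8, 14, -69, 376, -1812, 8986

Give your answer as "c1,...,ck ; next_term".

  a_4 = -4·-1 + 4·2 + -4·4 + -3·0 = -4
  a_5 = -4·-4 + 4·-1 + -4·2 + -3·4 = -8
  a_6 = -4·-8 + 4·-4 + -4·-1 + -3·2 = 14
  a_7 = -4·14 + 4·-8 + -4·-4 + -3·-1 = -69
  a_8 = -4·-69 + 4·14 + -4·-8 + -3·-4 = 376
  a_9 = -4·376 + 4·-69 + -4·14 + -3·-8 = -1812
  a_10 = -4·-1812 + 4·376 + -4·-69 + -3·14 = 8986
  a_11 = -4·8986 + 4·-1812 + -4·376 + -3·-69 = -44489

-4,4,-4,-3 ; -44489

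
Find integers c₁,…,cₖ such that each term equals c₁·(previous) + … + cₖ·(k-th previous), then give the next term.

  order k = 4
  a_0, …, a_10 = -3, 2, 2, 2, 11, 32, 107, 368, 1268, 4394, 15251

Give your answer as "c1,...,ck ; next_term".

4,-1,-2,-3 ; 52970

  a_4 = 4·2 + -1·2 + -2·2 + -3·-3 = 11
  a_5 = 4·11 + -1·2 + -2·2 + -3·2 = 32
  a_6 = 4·32 + -1·11 + -2·2 + -3·2 = 107
  a_7 = 4·107 + -1·32 + -2·11 + -3·2 = 368
  a_8 = 4·368 + -1·107 + -2·32 + -3·11 = 1268
  a_9 = 4·1268 + -1·368 + -2·107 + -3·32 = 4394
  a_10 = 4·4394 + -1·1268 + -2·368 + -3·107 = 15251
  a_11 = 4·15251 + -1·4394 + -2·1268 + -3·368 = 52970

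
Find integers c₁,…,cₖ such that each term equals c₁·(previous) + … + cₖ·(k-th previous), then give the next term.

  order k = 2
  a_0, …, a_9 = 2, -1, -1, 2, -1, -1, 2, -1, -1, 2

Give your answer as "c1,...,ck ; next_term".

  a_2 = -1·-1 + -1·2 = -1
  a_3 = -1·-1 + -1·-1 = 2
  a_4 = -1·2 + -1·-1 = -1
  a_5 = -1·-1 + -1·2 = -1
  a_6 = -1·-1 + -1·-1 = 2
  a_7 = -1·2 + -1·-1 = -1
  a_8 = -1·-1 + -1·2 = -1
  a_9 = -1·-1 + -1·-1 = 2
  a_10 = -1·2 + -1·-1 = -1

-1,-1 ; -1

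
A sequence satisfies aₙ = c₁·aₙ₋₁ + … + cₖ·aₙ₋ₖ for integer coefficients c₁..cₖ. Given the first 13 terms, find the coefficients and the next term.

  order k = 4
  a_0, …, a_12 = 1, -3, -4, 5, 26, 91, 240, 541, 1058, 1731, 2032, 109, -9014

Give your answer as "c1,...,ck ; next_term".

3,-1,-3,-2 ; -36709

  a_4 = 3·5 + -1·-4 + -3·-3 + -2·1 = 26
  a_5 = 3·26 + -1·5 + -3·-4 + -2·-3 = 91
  a_6 = 3·91 + -1·26 + -3·5 + -2·-4 = 240
  a_7 = 3·240 + -1·91 + -3·26 + -2·5 = 541
  a_8 = 3·541 + -1·240 + -3·91 + -2·26 = 1058
  a_9 = 3·1058 + -1·541 + -3·240 + -2·91 = 1731
  a_10 = 3·1731 + -1·1058 + -3·541 + -2·240 = 2032
  a_11 = 3·2032 + -1·1731 + -3·1058 + -2·541 = 109
  a_12 = 3·109 + -1·2032 + -3·1731 + -2·1058 = -9014
  a_13 = 3·-9014 + -1·109 + -3·2032 + -2·1731 = -36709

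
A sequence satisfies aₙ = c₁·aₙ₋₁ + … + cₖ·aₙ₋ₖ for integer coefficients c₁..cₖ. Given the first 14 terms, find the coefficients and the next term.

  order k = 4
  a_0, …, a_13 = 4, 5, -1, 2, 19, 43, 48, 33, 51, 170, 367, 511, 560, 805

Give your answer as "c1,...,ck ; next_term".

  a_4 = 2·2 + -2·-1 + 1·5 + 2·4 = 19
  a_5 = 2·19 + -2·2 + 1·-1 + 2·5 = 43
  a_6 = 2·43 + -2·19 + 1·2 + 2·-1 = 48
  a_7 = 2·48 + -2·43 + 1·19 + 2·2 = 33
  a_8 = 2·33 + -2·48 + 1·43 + 2·19 = 51
  a_9 = 2·51 + -2·33 + 1·48 + 2·43 = 170
  a_10 = 2·170 + -2·51 + 1·33 + 2·48 = 367
  a_11 = 2·367 + -2·170 + 1·51 + 2·33 = 511
  a_12 = 2·511 + -2·367 + 1·170 + 2·51 = 560
  a_13 = 2·560 + -2·511 + 1·367 + 2·170 = 805
  a_14 = 2·805 + -2·560 + 1·511 + 2·367 = 1735

2,-2,1,2 ; 1735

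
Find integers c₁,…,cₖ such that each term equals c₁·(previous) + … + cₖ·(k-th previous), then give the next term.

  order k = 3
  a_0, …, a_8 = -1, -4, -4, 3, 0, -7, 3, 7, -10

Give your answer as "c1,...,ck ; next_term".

  a_3 = 0·-4 + -1·-4 + 1·-1 = 3
  a_4 = 0·3 + -1·-4 + 1·-4 = 0
  a_5 = 0·0 + -1·3 + 1·-4 = -7
  a_6 = 0·-7 + -1·0 + 1·3 = 3
  a_7 = 0·3 + -1·-7 + 1·0 = 7
  a_8 = 0·7 + -1·3 + 1·-7 = -10
  a_9 = 0·-10 + -1·7 + 1·3 = -4

0,-1,1 ; -4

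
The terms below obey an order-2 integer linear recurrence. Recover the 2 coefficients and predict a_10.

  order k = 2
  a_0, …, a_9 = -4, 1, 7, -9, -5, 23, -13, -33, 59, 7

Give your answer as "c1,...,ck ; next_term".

  a_2 = -1·1 + -2·-4 = 7
  a_3 = -1·7 + -2·1 = -9
  a_4 = -1·-9 + -2·7 = -5
  a_5 = -1·-5 + -2·-9 = 23
  a_6 = -1·23 + -2·-5 = -13
  a_7 = -1·-13 + -2·23 = -33
  a_8 = -1·-33 + -2·-13 = 59
  a_9 = -1·59 + -2·-33 = 7
  a_10 = -1·7 + -2·59 = -125

-1,-2 ; -125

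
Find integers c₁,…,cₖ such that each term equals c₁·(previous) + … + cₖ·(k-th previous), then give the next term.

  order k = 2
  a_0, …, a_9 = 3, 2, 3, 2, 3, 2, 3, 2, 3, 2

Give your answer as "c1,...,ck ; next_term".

  a_2 = 0·2 + 1·3 = 3
  a_3 = 0·3 + 1·2 = 2
  a_4 = 0·2 + 1·3 = 3
  a_5 = 0·3 + 1·2 = 2
  a_6 = 0·2 + 1·3 = 3
  a_7 = 0·3 + 1·2 = 2
  a_8 = 0·2 + 1·3 = 3
  a_9 = 0·3 + 1·2 = 2
  a_10 = 0·2 + 1·3 = 3

0,1 ; 3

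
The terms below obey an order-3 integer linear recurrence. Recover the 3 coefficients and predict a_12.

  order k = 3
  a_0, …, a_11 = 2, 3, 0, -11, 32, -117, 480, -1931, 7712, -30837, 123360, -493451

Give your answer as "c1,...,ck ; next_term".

-4,-1,-4 ; 1973792

  a_3 = -4·0 + -1·3 + -4·2 = -11
  a_4 = -4·-11 + -1·0 + -4·3 = 32
  a_5 = -4·32 + -1·-11 + -4·0 = -117
  a_6 = -4·-117 + -1·32 + -4·-11 = 480
  a_7 = -4·480 + -1·-117 + -4·32 = -1931
  a_8 = -4·-1931 + -1·480 + -4·-117 = 7712
  a_9 = -4·7712 + -1·-1931 + -4·480 = -30837
  a_10 = -4·-30837 + -1·7712 + -4·-1931 = 123360
  a_11 = -4·123360 + -1·-30837 + -4·7712 = -493451
  a_12 = -4·-493451 + -1·123360 + -4·-30837 = 1973792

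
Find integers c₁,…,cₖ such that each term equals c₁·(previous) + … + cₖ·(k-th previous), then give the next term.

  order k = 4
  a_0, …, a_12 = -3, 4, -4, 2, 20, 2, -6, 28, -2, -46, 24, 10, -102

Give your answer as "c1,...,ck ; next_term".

  a_4 = 1·2 + -1·-4 + 2·4 + -2·-3 = 20
  a_5 = 1·20 + -1·2 + 2·-4 + -2·4 = 2
  a_6 = 1·2 + -1·20 + 2·2 + -2·-4 = -6
  a_7 = 1·-6 + -1·2 + 2·20 + -2·2 = 28
  a_8 = 1·28 + -1·-6 + 2·2 + -2·20 = -2
  a_9 = 1·-2 + -1·28 + 2·-6 + -2·2 = -46
  a_10 = 1·-46 + -1·-2 + 2·28 + -2·-6 = 24
  a_11 = 1·24 + -1·-46 + 2·-2 + -2·28 = 10
  a_12 = 1·10 + -1·24 + 2·-46 + -2·-2 = -102
  a_13 = 1·-102 + -1·10 + 2·24 + -2·-46 = 28

1,-1,2,-2 ; 28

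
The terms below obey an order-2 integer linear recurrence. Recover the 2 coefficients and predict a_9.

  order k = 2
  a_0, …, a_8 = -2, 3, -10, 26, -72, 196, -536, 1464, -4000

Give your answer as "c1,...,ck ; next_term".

-2,2 ; 10928

  a_2 = -2·3 + 2·-2 = -10
  a_3 = -2·-10 + 2·3 = 26
  a_4 = -2·26 + 2·-10 = -72
  a_5 = -2·-72 + 2·26 = 196
  a_6 = -2·196 + 2·-72 = -536
  a_7 = -2·-536 + 2·196 = 1464
  a_8 = -2·1464 + 2·-536 = -4000
  a_9 = -2·-4000 + 2·1464 = 10928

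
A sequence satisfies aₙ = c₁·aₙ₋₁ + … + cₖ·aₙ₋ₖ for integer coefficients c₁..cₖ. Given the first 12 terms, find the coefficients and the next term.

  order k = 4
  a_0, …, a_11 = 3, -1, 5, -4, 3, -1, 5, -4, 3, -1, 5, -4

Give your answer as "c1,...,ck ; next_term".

0,0,0,1 ; 3

  a_4 = 0·-4 + 0·5 + 0·-1 + 1·3 = 3
  a_5 = 0·3 + 0·-4 + 0·5 + 1·-1 = -1
  a_6 = 0·-1 + 0·3 + 0·-4 + 1·5 = 5
  a_7 = 0·5 + 0·-1 + 0·3 + 1·-4 = -4
  a_8 = 0·-4 + 0·5 + 0·-1 + 1·3 = 3
  a_9 = 0·3 + 0·-4 + 0·5 + 1·-1 = -1
  a_10 = 0·-1 + 0·3 + 0·-4 + 1·5 = 5
  a_11 = 0·5 + 0·-1 + 0·3 + 1·-4 = -4
  a_12 = 0·-4 + 0·5 + 0·-1 + 1·3 = 3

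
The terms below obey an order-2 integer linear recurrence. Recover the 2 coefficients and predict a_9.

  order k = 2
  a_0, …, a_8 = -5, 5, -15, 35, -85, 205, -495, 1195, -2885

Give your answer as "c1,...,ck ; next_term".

-2,1 ; 6965

  a_2 = -2·5 + 1·-5 = -15
  a_3 = -2·-15 + 1·5 = 35
  a_4 = -2·35 + 1·-15 = -85
  a_5 = -2·-85 + 1·35 = 205
  a_6 = -2·205 + 1·-85 = -495
  a_7 = -2·-495 + 1·205 = 1195
  a_8 = -2·1195 + 1·-495 = -2885
  a_9 = -2·-2885 + 1·1195 = 6965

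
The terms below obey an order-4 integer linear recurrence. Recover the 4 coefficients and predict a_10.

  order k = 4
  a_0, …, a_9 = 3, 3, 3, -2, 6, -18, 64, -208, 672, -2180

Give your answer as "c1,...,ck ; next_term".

  a_4 = -3·-2 + 0·3 + -2·3 + 2·3 = 6
  a_5 = -3·6 + 0·-2 + -2·3 + 2·3 = -18
  a_6 = -3·-18 + 0·6 + -2·-2 + 2·3 = 64
  a_7 = -3·64 + 0·-18 + -2·6 + 2·-2 = -208
  a_8 = -3·-208 + 0·64 + -2·-18 + 2·6 = 672
  a_9 = -3·672 + 0·-208 + -2·64 + 2·-18 = -2180
  a_10 = -3·-2180 + 0·672 + -2·-208 + 2·64 = 7084

-3,0,-2,2 ; 7084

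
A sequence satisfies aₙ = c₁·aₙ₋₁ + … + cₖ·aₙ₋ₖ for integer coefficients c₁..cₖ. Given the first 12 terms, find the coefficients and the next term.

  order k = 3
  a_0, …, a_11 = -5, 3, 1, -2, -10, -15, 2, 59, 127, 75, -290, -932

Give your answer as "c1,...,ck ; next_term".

2,-3,-1 ; -1069

  a_3 = 2·1 + -3·3 + -1·-5 = -2
  a_4 = 2·-2 + -3·1 + -1·3 = -10
  a_5 = 2·-10 + -3·-2 + -1·1 = -15
  a_6 = 2·-15 + -3·-10 + -1·-2 = 2
  a_7 = 2·2 + -3·-15 + -1·-10 = 59
  a_8 = 2·59 + -3·2 + -1·-15 = 127
  a_9 = 2·127 + -3·59 + -1·2 = 75
  a_10 = 2·75 + -3·127 + -1·59 = -290
  a_11 = 2·-290 + -3·75 + -1·127 = -932
  a_12 = 2·-932 + -3·-290 + -1·75 = -1069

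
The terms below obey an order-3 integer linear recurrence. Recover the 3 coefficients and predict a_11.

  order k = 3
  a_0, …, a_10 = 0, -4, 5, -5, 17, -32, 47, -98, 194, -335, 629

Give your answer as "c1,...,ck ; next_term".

-1,0,-3 ; -1211

  a_3 = -1·5 + 0·-4 + -3·0 = -5
  a_4 = -1·-5 + 0·5 + -3·-4 = 17
  a_5 = -1·17 + 0·-5 + -3·5 = -32
  a_6 = -1·-32 + 0·17 + -3·-5 = 47
  a_7 = -1·47 + 0·-32 + -3·17 = -98
  a_8 = -1·-98 + 0·47 + -3·-32 = 194
  a_9 = -1·194 + 0·-98 + -3·47 = -335
  a_10 = -1·-335 + 0·194 + -3·-98 = 629
  a_11 = -1·629 + 0·-335 + -3·194 = -1211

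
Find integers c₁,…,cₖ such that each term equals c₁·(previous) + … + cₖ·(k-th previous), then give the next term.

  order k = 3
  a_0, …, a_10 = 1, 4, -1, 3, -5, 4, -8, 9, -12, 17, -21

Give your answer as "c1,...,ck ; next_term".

0,1,-1 ; 29

  a_3 = 0·-1 + 1·4 + -1·1 = 3
  a_4 = 0·3 + 1·-1 + -1·4 = -5
  a_5 = 0·-5 + 1·3 + -1·-1 = 4
  a_6 = 0·4 + 1·-5 + -1·3 = -8
  a_7 = 0·-8 + 1·4 + -1·-5 = 9
  a_8 = 0·9 + 1·-8 + -1·4 = -12
  a_9 = 0·-12 + 1·9 + -1·-8 = 17
  a_10 = 0·17 + 1·-12 + -1·9 = -21
  a_11 = 0·-21 + 1·17 + -1·-12 = 29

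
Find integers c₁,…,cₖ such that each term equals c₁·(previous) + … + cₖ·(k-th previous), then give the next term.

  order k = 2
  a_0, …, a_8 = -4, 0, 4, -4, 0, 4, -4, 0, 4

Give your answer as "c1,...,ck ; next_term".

-1,-1 ; -4

  a_2 = -1·0 + -1·-4 = 4
  a_3 = -1·4 + -1·0 = -4
  a_4 = -1·-4 + -1·4 = 0
  a_5 = -1·0 + -1·-4 = 4
  a_6 = -1·4 + -1·0 = -4
  a_7 = -1·-4 + -1·4 = 0
  a_8 = -1·0 + -1·-4 = 4
  a_9 = -1·4 + -1·0 = -4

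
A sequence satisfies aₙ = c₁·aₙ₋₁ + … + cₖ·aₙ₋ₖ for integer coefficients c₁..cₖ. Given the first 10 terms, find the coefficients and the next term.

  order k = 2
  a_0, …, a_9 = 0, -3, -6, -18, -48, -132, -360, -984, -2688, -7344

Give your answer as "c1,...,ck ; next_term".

2,2 ; -20064

  a_2 = 2·-3 + 2·0 = -6
  a_3 = 2·-6 + 2·-3 = -18
  a_4 = 2·-18 + 2·-6 = -48
  a_5 = 2·-48 + 2·-18 = -132
  a_6 = 2·-132 + 2·-48 = -360
  a_7 = 2·-360 + 2·-132 = -984
  a_8 = 2·-984 + 2·-360 = -2688
  a_9 = 2·-2688 + 2·-984 = -7344
  a_10 = 2·-7344 + 2·-2688 = -20064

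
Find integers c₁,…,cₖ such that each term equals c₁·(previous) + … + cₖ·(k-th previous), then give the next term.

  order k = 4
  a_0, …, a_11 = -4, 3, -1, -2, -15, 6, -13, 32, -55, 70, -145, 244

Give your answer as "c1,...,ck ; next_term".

  a_4 = 0·-2 + 1·-1 + -2·3 + 2·-4 = -15
  a_5 = 0·-15 + 1·-2 + -2·-1 + 2·3 = 6
  a_6 = 0·6 + 1·-15 + -2·-2 + 2·-1 = -13
  a_7 = 0·-13 + 1·6 + -2·-15 + 2·-2 = 32
  a_8 = 0·32 + 1·-13 + -2·6 + 2·-15 = -55
  a_9 = 0·-55 + 1·32 + -2·-13 + 2·6 = 70
  a_10 = 0·70 + 1·-55 + -2·32 + 2·-13 = -145
  a_11 = 0·-145 + 1·70 + -2·-55 + 2·32 = 244
  a_12 = 0·244 + 1·-145 + -2·70 + 2·-55 = -395

0,1,-2,2 ; -395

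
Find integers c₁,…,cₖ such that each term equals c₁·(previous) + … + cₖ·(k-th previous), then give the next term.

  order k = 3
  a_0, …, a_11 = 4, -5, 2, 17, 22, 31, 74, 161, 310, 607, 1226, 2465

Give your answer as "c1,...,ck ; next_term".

2,-1,2 ; 4918

  a_3 = 2·2 + -1·-5 + 2·4 = 17
  a_4 = 2·17 + -1·2 + 2·-5 = 22
  a_5 = 2·22 + -1·17 + 2·2 = 31
  a_6 = 2·31 + -1·22 + 2·17 = 74
  a_7 = 2·74 + -1·31 + 2·22 = 161
  a_8 = 2·161 + -1·74 + 2·31 = 310
  a_9 = 2·310 + -1·161 + 2·74 = 607
  a_10 = 2·607 + -1·310 + 2·161 = 1226
  a_11 = 2·1226 + -1·607 + 2·310 = 2465
  a_12 = 2·2465 + -1·1226 + 2·607 = 4918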